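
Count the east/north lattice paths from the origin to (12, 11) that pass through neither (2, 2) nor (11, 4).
Number of paths = 789530

Inclusion–exclusion. Total paths: C(23, 12) = 1352078. Through P₁: C(4, 2)·C(19, 10) = 554268. Through P₂: C(15, 11)·C(8, 1) = 10920. Since P₁ is strictly southwest of P₂, a monotone path through both must visit P₁ then P₂; paths through both = C(4, 2)·C(11, 9)·C(8, 1) = 2640. Avoid both = 1352078 − 554268 − 10920 + 2640 = 789530.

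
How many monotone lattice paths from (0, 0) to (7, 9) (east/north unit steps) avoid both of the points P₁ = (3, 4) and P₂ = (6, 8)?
Number of paths = 3474

Inclusion–exclusion. Total paths: C(16, 7) = 11440. Through P₁: C(7, 3)·C(9, 4) = 4410. Through P₂: C(14, 6)·C(2, 1) = 6006. Since P₁ is strictly southwest of P₂, a monotone path through both must visit P₁ then P₂; paths through both = C(7, 3)·C(7, 3)·C(2, 1) = 2450. Avoid both = 11440 − 4410 − 6006 + 2450 = 3474.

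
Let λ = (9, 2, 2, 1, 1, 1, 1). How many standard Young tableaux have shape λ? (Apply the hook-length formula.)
# SYT of shape (9, 2, 2, 1, 1, 1, 1) = 233376

Hook-length formula: f^λ = n! / Π hook(c), product over all cells c of the Young diagram. For λ = (9, 2, 2, 1, 1, 1, 1), n = 17 boxes. Hook lengths by row (left-to-right, top-to-bottom): [15, 10, 7, 6, 5, 4, 3, 2, 1]; [7, 2]; [6, 1]; [4]; [3]; [2]; [1]. Product of hooks = 1524096000. So f^λ = 17! / 1524096000 = 355687428096000 / 1524096000 = 233376.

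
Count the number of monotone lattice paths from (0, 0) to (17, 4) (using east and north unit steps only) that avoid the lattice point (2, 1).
Number of paths = 3537

Total paths from (0, 0) to (17, 4): C(21, 17) = 5985. Paths through (2, 1): (paths (0, 0) → (2, 1)) × (paths (2, 1) → (17, 4)) = C(3, 2) · C(18, 15) = 3 · 816 = 2448. Avoidance count = 5985 − 2448 = 3537.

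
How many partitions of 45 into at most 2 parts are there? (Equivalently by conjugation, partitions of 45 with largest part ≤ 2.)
p(45, parts ≤ 2) = 23

Use the recurrence p(n, m) = p(n, m−1) + p(n−m, m): either the largest part is < m (count p(n, m−1)) or the largest part is exactly m (remove one copy of m, count p(n−m, m)). With p(0, ·) = 1 this gives p(45, parts ≤ 2) = 23. (By conjugating Young diagrams, this also counts partitions of 45 into at most 2 parts.)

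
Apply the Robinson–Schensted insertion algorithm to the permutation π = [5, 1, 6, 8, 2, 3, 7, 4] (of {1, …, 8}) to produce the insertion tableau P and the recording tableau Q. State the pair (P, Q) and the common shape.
P = [1, 2, 3, 4] / [5, 6, 7] / [8];  Q = [1, 3, 4, 7] / [2, 5, 6] / [8];  common shape = (4, 3, 1)

Row-insert the values π_1, π_2, … into P one at a time, bumping the leftmost entry strictly greater than the inserted value down to the next row. The recording tableau Q records, in position (i, j), the step at which that cell was added to P.
  Insert 5 (step 1): P = [5];  Q = [1]
  Insert 1 (step 2): P = [1] / [5];  Q = [1] / [2]
  Insert 6 (step 3): P = [1, 6] / [5];  Q = [1, 3] / [2]
  Insert 8 (step 4): P = [1, 6, 8] / [5];  Q = [1, 3, 4] / [2]
  Insert 2 (step 5): P = [1, 2, 8] / [5, 6];  Q = [1, 3, 4] / [2, 5]
  Insert 3 (step 6): P = [1, 2, 3] / [5, 6, 8];  Q = [1, 3, 4] / [2, 5, 6]
  Insert 7 (step 7): P = [1, 2, 3, 7] / [5, 6, 8];  Q = [1, 3, 4, 7] / [2, 5, 6]
  Insert 4 (step 8): P = [1, 2, 3, 4] / [5, 6, 7] / [8];  Q = [1, 3, 4, 7] / [2, 5, 6] / [8]
Final shape: (4, 3, 1).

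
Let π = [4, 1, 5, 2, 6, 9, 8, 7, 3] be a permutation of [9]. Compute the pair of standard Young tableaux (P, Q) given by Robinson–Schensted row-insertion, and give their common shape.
P = [1, 2, 3, 7] / [4, 5, 6] / [8] / [9];  Q = [1, 3, 5, 6] / [2, 4, 7] / [8] / [9];  common shape = (4, 3, 1, 1)

Row-insert the values π_1, π_2, … into P one at a time, bumping the leftmost entry strictly greater than the inserted value down to the next row. The recording tableau Q records, in position (i, j), the step at which that cell was added to P.
  Insert 4 (step 1): P = [4];  Q = [1]
  Insert 1 (step 2): P = [1] / [4];  Q = [1] / [2]
  Insert 5 (step 3): P = [1, 5] / [4];  Q = [1, 3] / [2]
  Insert 2 (step 4): P = [1, 2] / [4, 5];  Q = [1, 3] / [2, 4]
  Insert 6 (step 5): P = [1, 2, 6] / [4, 5];  Q = [1, 3, 5] / [2, 4]
  Insert 9 (step 6): P = [1, 2, 6, 9] / [4, 5];  Q = [1, 3, 5, 6] / [2, 4]
  Insert 8 (step 7): P = [1, 2, 6, 8] / [4, 5, 9];  Q = [1, 3, 5, 6] / [2, 4, 7]
  Insert 7 (step 8): P = [1, 2, 6, 7] / [4, 5, 8] / [9];  Q = [1, 3, 5, 6] / [2, 4, 7] / [8]
  Insert 3 (step 9): P = [1, 2, 3, 7] / [4, 5, 6] / [8] / [9];  Q = [1, 3, 5, 6] / [2, 4, 7] / [8] / [9]
Final shape: (4, 3, 1, 1).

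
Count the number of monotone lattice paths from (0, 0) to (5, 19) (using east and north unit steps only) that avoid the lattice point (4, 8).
Number of paths = 36564

Total paths from (0, 0) to (5, 19): C(24, 5) = 42504. Paths through (4, 8): (paths (0, 0) → (4, 8)) × (paths (4, 8) → (5, 19)) = C(12, 4) · C(12, 1) = 495 · 12 = 5940. Avoidance count = 42504 − 5940 = 36564.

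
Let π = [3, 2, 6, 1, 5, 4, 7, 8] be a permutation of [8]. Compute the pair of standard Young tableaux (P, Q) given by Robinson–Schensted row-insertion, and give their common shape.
P = [1, 4, 7, 8] / [2, 5] / [3, 6];  Q = [1, 3, 7, 8] / [2, 5] / [4, 6];  common shape = (4, 2, 2)

Row-insert the values π_1, π_2, … into P one at a time, bumping the leftmost entry strictly greater than the inserted value down to the next row. The recording tableau Q records, in position (i, j), the step at which that cell was added to P.
  Insert 3 (step 1): P = [3];  Q = [1]
  Insert 2 (step 2): P = [2] / [3];  Q = [1] / [2]
  Insert 6 (step 3): P = [2, 6] / [3];  Q = [1, 3] / [2]
  Insert 1 (step 4): P = [1, 6] / [2] / [3];  Q = [1, 3] / [2] / [4]
  Insert 5 (step 5): P = [1, 5] / [2, 6] / [3];  Q = [1, 3] / [2, 5] / [4]
  Insert 4 (step 6): P = [1, 4] / [2, 5] / [3, 6];  Q = [1, 3] / [2, 5] / [4, 6]
  Insert 7 (step 7): P = [1, 4, 7] / [2, 5] / [3, 6];  Q = [1, 3, 7] / [2, 5] / [4, 6]
  Insert 8 (step 8): P = [1, 4, 7, 8] / [2, 5] / [3, 6];  Q = [1, 3, 7, 8] / [2, 5] / [4, 6]
Final shape: (4, 2, 2).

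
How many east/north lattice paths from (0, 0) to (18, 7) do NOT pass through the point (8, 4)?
Number of paths = 339130

Total paths from (0, 0) to (18, 7): C(25, 18) = 480700. Paths through (8, 4): (paths (0, 0) → (8, 4)) × (paths (8, 4) → (18, 7)) = C(12, 8) · C(13, 10) = 495 · 286 = 141570. Avoidance count = 480700 − 141570 = 339130.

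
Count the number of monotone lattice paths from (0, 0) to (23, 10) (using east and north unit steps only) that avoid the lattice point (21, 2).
Number of paths = 92549655

Total paths from (0, 0) to (23, 10): C(33, 23) = 92561040. Paths through (21, 2): (paths (0, 0) → (21, 2)) × (paths (21, 2) → (23, 10)) = C(23, 21) · C(10, 2) = 253 · 45 = 11385. Avoidance count = 92561040 − 11385 = 92549655.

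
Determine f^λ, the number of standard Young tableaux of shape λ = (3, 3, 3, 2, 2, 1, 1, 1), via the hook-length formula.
# SYT of shape (3, 3, 3, 2, 2, 1, 1, 1) = 112112

Hook-length formula: f^λ = n! / Π hook(c), product over all cells c of the Young diagram. For λ = (3, 3, 3, 2, 2, 1, 1, 1), n = 16 boxes. Hook lengths by row (left-to-right, top-to-bottom): [10, 6, 3]; [9, 5, 2]; [8, 4, 1]; [6, 2]; [5, 1]; [3]; [2]; [1]. Product of hooks = 186624000. So f^λ = 16! / 186624000 = 20922789888000 / 186624000 = 112112.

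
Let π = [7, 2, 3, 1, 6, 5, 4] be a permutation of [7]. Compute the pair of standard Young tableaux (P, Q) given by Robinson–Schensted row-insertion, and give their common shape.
P = [1, 3, 4] / [2, 5] / [6] / [7];  Q = [1, 3, 5] / [2, 6] / [4] / [7];  common shape = (3, 2, 1, 1)

Row-insert the values π_1, π_2, … into P one at a time, bumping the leftmost entry strictly greater than the inserted value down to the next row. The recording tableau Q records, in position (i, j), the step at which that cell was added to P.
  Insert 7 (step 1): P = [7];  Q = [1]
  Insert 2 (step 2): P = [2] / [7];  Q = [1] / [2]
  Insert 3 (step 3): P = [2, 3] / [7];  Q = [1, 3] / [2]
  Insert 1 (step 4): P = [1, 3] / [2] / [7];  Q = [1, 3] / [2] / [4]
  Insert 6 (step 5): P = [1, 3, 6] / [2] / [7];  Q = [1, 3, 5] / [2] / [4]
  Insert 5 (step 6): P = [1, 3, 5] / [2, 6] / [7];  Q = [1, 3, 5] / [2, 6] / [4]
  Insert 4 (step 7): P = [1, 3, 4] / [2, 5] / [6] / [7];  Q = [1, 3, 5] / [2, 6] / [4] / [7]
Final shape: (3, 2, 1, 1).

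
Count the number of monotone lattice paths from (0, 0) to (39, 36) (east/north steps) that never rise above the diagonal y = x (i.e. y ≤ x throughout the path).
Number of paths = 326957646155962397590

By the reflection principle (André's argument), the number of monotone paths to (39, 36) with n ≤ m that never go above y = x is C(75, 39) − C(75, 40) = 3269576461559623975900 − 2942618815403661578310 = 326957646155962397590.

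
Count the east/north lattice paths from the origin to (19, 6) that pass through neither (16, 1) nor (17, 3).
Number of paths = 165258

Inclusion–exclusion. Total paths: C(25, 19) = 177100. Through P₁: C(17, 16)·C(8, 3) = 952. Through P₂: C(20, 17)·C(5, 2) = 11400. Since P₁ is strictly southwest of P₂, a monotone path through both must visit P₁ then P₂; paths through both = C(17, 16)·C(3, 1)·C(5, 2) = 510. Avoid both = 177100 − 952 − 11400 + 510 = 165258.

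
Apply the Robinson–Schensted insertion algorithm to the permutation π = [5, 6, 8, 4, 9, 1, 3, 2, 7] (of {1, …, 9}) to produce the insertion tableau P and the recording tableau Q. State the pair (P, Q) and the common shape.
P = [1, 2, 7, 9] / [3, 6, 8] / [4] / [5];  Q = [1, 2, 3, 5] / [4, 7, 9] / [6] / [8];  common shape = (4, 3, 1, 1)

Row-insert the values π_1, π_2, … into P one at a time, bumping the leftmost entry strictly greater than the inserted value down to the next row. The recording tableau Q records, in position (i, j), the step at which that cell was added to P.
  Insert 5 (step 1): P = [5];  Q = [1]
  Insert 6 (step 2): P = [5, 6];  Q = [1, 2]
  Insert 8 (step 3): P = [5, 6, 8];  Q = [1, 2, 3]
  Insert 4 (step 4): P = [4, 6, 8] / [5];  Q = [1, 2, 3] / [4]
  Insert 9 (step 5): P = [4, 6, 8, 9] / [5];  Q = [1, 2, 3, 5] / [4]
  Insert 1 (step 6): P = [1, 6, 8, 9] / [4] / [5];  Q = [1, 2, 3, 5] / [4] / [6]
  Insert 3 (step 7): P = [1, 3, 8, 9] / [4, 6] / [5];  Q = [1, 2, 3, 5] / [4, 7] / [6]
  Insert 2 (step 8): P = [1, 2, 8, 9] / [3, 6] / [4] / [5];  Q = [1, 2, 3, 5] / [4, 7] / [6] / [8]
  Insert 7 (step 9): P = [1, 2, 7, 9] / [3, 6, 8] / [4] / [5];  Q = [1, 2, 3, 5] / [4, 7, 9] / [6] / [8]
Final shape: (4, 3, 1, 1).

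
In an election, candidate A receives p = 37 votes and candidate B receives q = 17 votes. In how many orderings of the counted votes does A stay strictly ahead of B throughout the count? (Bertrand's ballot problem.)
Strict-lead orderings = 17464206951100

Total orderings of the 54 votes with 37 for A: C(54, 37) = 47153358767970. By the Bertrand ballot formula (Cycle Lemma / reflection principle), the number of orderings in which A is strictly ahead of B throughout is (p − q)/(p + q) · C(p + q, p) = (37 − 17)/(37 + 17) · 47153358767970 = 17464206951100.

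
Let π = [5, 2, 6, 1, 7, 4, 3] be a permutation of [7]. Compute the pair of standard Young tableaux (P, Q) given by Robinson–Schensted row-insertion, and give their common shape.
P = [1, 3, 7] / [2, 4] / [5, 6];  Q = [1, 3, 5] / [2, 6] / [4, 7];  common shape = (3, 2, 2)

Row-insert the values π_1, π_2, … into P one at a time, bumping the leftmost entry strictly greater than the inserted value down to the next row. The recording tableau Q records, in position (i, j), the step at which that cell was added to P.
  Insert 5 (step 1): P = [5];  Q = [1]
  Insert 2 (step 2): P = [2] / [5];  Q = [1] / [2]
  Insert 6 (step 3): P = [2, 6] / [5];  Q = [1, 3] / [2]
  Insert 1 (step 4): P = [1, 6] / [2] / [5];  Q = [1, 3] / [2] / [4]
  Insert 7 (step 5): P = [1, 6, 7] / [2] / [5];  Q = [1, 3, 5] / [2] / [4]
  Insert 4 (step 6): P = [1, 4, 7] / [2, 6] / [5];  Q = [1, 3, 5] / [2, 6] / [4]
  Insert 3 (step 7): P = [1, 3, 7] / [2, 4] / [5, 6];  Q = [1, 3, 5] / [2, 6] / [4, 7]
Final shape: (3, 2, 2).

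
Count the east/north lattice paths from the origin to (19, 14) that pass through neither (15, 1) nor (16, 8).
Number of paths = 757002308

Inclusion–exclusion. Total paths: C(33, 19) = 818809200. Through P₁: C(16, 15)·C(17, 4) = 38080. Through P₂: C(24, 16)·C(9, 3) = 61779564. Since P₁ is strictly southwest of P₂, a monotone path through both must visit P₁ then P₂; paths through both = C(16, 15)·C(8, 1)·C(9, 3) = 10752. Avoid both = 818809200 − 38080 − 61779564 + 10752 = 757002308.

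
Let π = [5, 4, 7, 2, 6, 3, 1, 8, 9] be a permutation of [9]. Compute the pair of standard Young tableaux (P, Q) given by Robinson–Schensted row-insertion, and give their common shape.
P = [1, 3, 8, 9] / [2, 6] / [4, 7] / [5];  Q = [1, 3, 8, 9] / [2, 5] / [4, 6] / [7];  common shape = (4, 2, 2, 1)

Row-insert the values π_1, π_2, … into P one at a time, bumping the leftmost entry strictly greater than the inserted value down to the next row. The recording tableau Q records, in position (i, j), the step at which that cell was added to P.
  Insert 5 (step 1): P = [5];  Q = [1]
  Insert 4 (step 2): P = [4] / [5];  Q = [1] / [2]
  Insert 7 (step 3): P = [4, 7] / [5];  Q = [1, 3] / [2]
  Insert 2 (step 4): P = [2, 7] / [4] / [5];  Q = [1, 3] / [2] / [4]
  Insert 6 (step 5): P = [2, 6] / [4, 7] / [5];  Q = [1, 3] / [2, 5] / [4]
  Insert 3 (step 6): P = [2, 3] / [4, 6] / [5, 7];  Q = [1, 3] / [2, 5] / [4, 6]
  Insert 1 (step 7): P = [1, 3] / [2, 6] / [4, 7] / [5];  Q = [1, 3] / [2, 5] / [4, 6] / [7]
  Insert 8 (step 8): P = [1, 3, 8] / [2, 6] / [4, 7] / [5];  Q = [1, 3, 8] / [2, 5] / [4, 6] / [7]
  Insert 9 (step 9): P = [1, 3, 8, 9] / [2, 6] / [4, 7] / [5];  Q = [1, 3, 8, 9] / [2, 5] / [4, 6] / [7]
Final shape: (4, 2, 2, 1).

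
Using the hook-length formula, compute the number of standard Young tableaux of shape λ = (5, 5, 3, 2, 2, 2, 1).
# SYT of shape (5, 5, 3, 2, 2, 2, 1) = 101582208

Hook-length formula: f^λ = n! / Π hook(c), product over all cells c of the Young diagram. For λ = (5, 5, 3, 2, 2, 2, 1), n = 20 boxes. Hook lengths by row (left-to-right, top-to-bottom): [11, 9, 5, 3, 2]; [10, 8, 4, 2, 1]; [7, 5, 1]; [5, 3]; [4, 2]; [3, 1]; [1]. Product of hooks = 23950080000. So f^λ = 20! / 23950080000 = 2432902008176640000 / 23950080000 = 101582208.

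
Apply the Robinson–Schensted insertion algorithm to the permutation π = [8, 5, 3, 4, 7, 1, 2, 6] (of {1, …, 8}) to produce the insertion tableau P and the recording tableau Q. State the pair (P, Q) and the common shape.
P = [1, 2, 6] / [3, 4, 7] / [5] / [8];  Q = [1, 4, 5] / [2, 7, 8] / [3] / [6];  common shape = (3, 3, 1, 1)

Row-insert the values π_1, π_2, … into P one at a time, bumping the leftmost entry strictly greater than the inserted value down to the next row. The recording tableau Q records, in position (i, j), the step at which that cell was added to P.
  Insert 8 (step 1): P = [8];  Q = [1]
  Insert 5 (step 2): P = [5] / [8];  Q = [1] / [2]
  Insert 3 (step 3): P = [3] / [5] / [8];  Q = [1] / [2] / [3]
  Insert 4 (step 4): P = [3, 4] / [5] / [8];  Q = [1, 4] / [2] / [3]
  Insert 7 (step 5): P = [3, 4, 7] / [5] / [8];  Q = [1, 4, 5] / [2] / [3]
  Insert 1 (step 6): P = [1, 4, 7] / [3] / [5] / [8];  Q = [1, 4, 5] / [2] / [3] / [6]
  Insert 2 (step 7): P = [1, 2, 7] / [3, 4] / [5] / [8];  Q = [1, 4, 5] / [2, 7] / [3] / [6]
  Insert 6 (step 8): P = [1, 2, 6] / [3, 4, 7] / [5] / [8];  Q = [1, 4, 5] / [2, 7, 8] / [3] / [6]
Final shape: (3, 3, 1, 1).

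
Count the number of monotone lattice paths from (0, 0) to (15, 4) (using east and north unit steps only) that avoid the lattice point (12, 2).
Number of paths = 2966

Total paths from (0, 0) to (15, 4): C(19, 15) = 3876. Paths through (12, 2): (paths (0, 0) → (12, 2)) × (paths (12, 2) → (15, 4)) = C(14, 12) · C(5, 3) = 91 · 10 = 910. Avoidance count = 3876 − 910 = 2966.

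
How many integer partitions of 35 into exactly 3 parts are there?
p(35, 3 parts) = 102

Partitions of n into exactly k parts are in bijection with partitions of n − k into at most k parts (subtract 1 from each part). So p(35, exactly 3) = p(32, parts ≤ 3). Computing via the recurrence p(m, j) = p(m, j−1) + p(m−j, j) gives 102.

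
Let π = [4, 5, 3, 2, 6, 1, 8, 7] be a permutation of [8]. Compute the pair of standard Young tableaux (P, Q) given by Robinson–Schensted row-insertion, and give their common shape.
P = [1, 5, 6, 7] / [2, 8] / [3] / [4];  Q = [1, 2, 5, 7] / [3, 8] / [4] / [6];  common shape = (4, 2, 1, 1)

Row-insert the values π_1, π_2, … into P one at a time, bumping the leftmost entry strictly greater than the inserted value down to the next row. The recording tableau Q records, in position (i, j), the step at which that cell was added to P.
  Insert 4 (step 1): P = [4];  Q = [1]
  Insert 5 (step 2): P = [4, 5];  Q = [1, 2]
  Insert 3 (step 3): P = [3, 5] / [4];  Q = [1, 2] / [3]
  Insert 2 (step 4): P = [2, 5] / [3] / [4];  Q = [1, 2] / [3] / [4]
  Insert 6 (step 5): P = [2, 5, 6] / [3] / [4];  Q = [1, 2, 5] / [3] / [4]
  Insert 1 (step 6): P = [1, 5, 6] / [2] / [3] / [4];  Q = [1, 2, 5] / [3] / [4] / [6]
  Insert 8 (step 7): P = [1, 5, 6, 8] / [2] / [3] / [4];  Q = [1, 2, 5, 7] / [3] / [4] / [6]
  Insert 7 (step 8): P = [1, 5, 6, 7] / [2, 8] / [3] / [4];  Q = [1, 2, 5, 7] / [3, 8] / [4] / [6]
Final shape: (4, 2, 1, 1).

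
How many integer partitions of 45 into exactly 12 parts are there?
p(45, 12 parts) = 7476

Partitions of n into exactly k parts are in bijection with partitions of n − k into at most k parts (subtract 1 from each part). So p(45, exactly 12) = p(33, parts ≤ 12). Computing via the recurrence p(m, j) = p(m, j−1) + p(m−j, j) gives 7476.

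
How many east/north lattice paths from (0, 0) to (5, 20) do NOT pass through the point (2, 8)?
Number of paths = 32655

Total paths from (0, 0) to (5, 20): C(25, 5) = 53130. Paths through (2, 8): (paths (0, 0) → (2, 8)) × (paths (2, 8) → (5, 20)) = C(10, 2) · C(15, 3) = 45 · 455 = 20475. Avoidance count = 53130 − 20475 = 32655.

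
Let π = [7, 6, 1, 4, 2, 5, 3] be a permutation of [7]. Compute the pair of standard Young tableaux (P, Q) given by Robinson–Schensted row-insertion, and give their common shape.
P = [1, 2, 3] / [4, 5] / [6] / [7];  Q = [1, 4, 6] / [2, 7] / [3] / [5];  common shape = (3, 2, 1, 1)

Row-insert the values π_1, π_2, … into P one at a time, bumping the leftmost entry strictly greater than the inserted value down to the next row. The recording tableau Q records, in position (i, j), the step at which that cell was added to P.
  Insert 7 (step 1): P = [7];  Q = [1]
  Insert 6 (step 2): P = [6] / [7];  Q = [1] / [2]
  Insert 1 (step 3): P = [1] / [6] / [7];  Q = [1] / [2] / [3]
  Insert 4 (step 4): P = [1, 4] / [6] / [7];  Q = [1, 4] / [2] / [3]
  Insert 2 (step 5): P = [1, 2] / [4] / [6] / [7];  Q = [1, 4] / [2] / [3] / [5]
  Insert 5 (step 6): P = [1, 2, 5] / [4] / [6] / [7];  Q = [1, 4, 6] / [2] / [3] / [5]
  Insert 3 (step 7): P = [1, 2, 3] / [4, 5] / [6] / [7];  Q = [1, 4, 6] / [2, 7] / [3] / [5]
Final shape: (3, 2, 1, 1).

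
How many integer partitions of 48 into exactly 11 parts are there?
p(48, 11 parts) = 12866

Partitions of n into exactly k parts are in bijection with partitions of n − k into at most k parts (subtract 1 from each part). So p(48, exactly 11) = p(37, parts ≤ 11). Computing via the recurrence p(m, j) = p(m, j−1) + p(m−j, j) gives 12866.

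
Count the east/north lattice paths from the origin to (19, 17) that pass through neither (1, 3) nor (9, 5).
Number of paths = 5533565188

Inclusion–exclusion. Total paths: C(36, 19) = 8597496600. Through P₁: C(4, 1)·C(32, 18) = 1885742400. Through P₂: C(14, 9)·C(22, 10) = 1294585292. Since P₁ is strictly southwest of P₂, a monotone path through both must visit P₁ then P₂; paths through both = C(4, 1)·C(10, 8)·C(22, 10) = 116396280. Avoid both = 8597496600 − 1885742400 − 1294585292 + 116396280 = 5533565188.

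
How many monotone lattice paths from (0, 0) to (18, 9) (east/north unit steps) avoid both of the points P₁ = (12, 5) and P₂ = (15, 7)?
Number of paths = 2300705

Inclusion–exclusion. Total paths: C(27, 18) = 4686825. Through P₁: C(17, 12)·C(10, 6) = 1299480. Through P₂: C(22, 15)·C(5, 3) = 1705440. Since P₁ is strictly southwest of P₂, a monotone path through both must visit P₁ then P₂; paths through both = C(17, 12)·C(5, 3)·C(5, 3) = 618800. Avoid both = 4686825 − 1299480 − 1705440 + 618800 = 2300705.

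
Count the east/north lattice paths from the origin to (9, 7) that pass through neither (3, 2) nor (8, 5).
Number of paths = 4639

Inclusion–exclusion. Total paths: C(16, 9) = 11440. Through P₁: C(5, 3)·C(11, 6) = 4620. Through P₂: C(13, 8)·C(3, 1) = 3861. Since P₁ is strictly southwest of P₂, a monotone path through both must visit P₁ then P₂; paths through both = C(5, 3)·C(8, 5)·C(3, 1) = 1680. Avoid both = 11440 − 4620 − 3861 + 1680 = 4639.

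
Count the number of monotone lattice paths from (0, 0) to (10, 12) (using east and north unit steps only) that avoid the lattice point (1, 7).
Number of paths = 630630

Total paths from (0, 0) to (10, 12): C(22, 10) = 646646. Paths through (1, 7): (paths (0, 0) → (1, 7)) × (paths (1, 7) → (10, 12)) = C(8, 1) · C(14, 9) = 8 · 2002 = 16016. Avoidance count = 646646 − 16016 = 630630.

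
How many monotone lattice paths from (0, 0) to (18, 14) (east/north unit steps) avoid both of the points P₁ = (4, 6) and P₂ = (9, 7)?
Number of paths = 287824700

Inclusion–exclusion. Total paths: C(32, 18) = 471435600. Through P₁: C(10, 4)·C(22, 14) = 67151700. Through P₂: C(16, 9)·C(16, 9) = 130873600. Since P₁ is strictly southwest of P₂, a monotone path through both must visit P₁ then P₂; paths through both = C(10, 4)·C(6, 5)·C(16, 9) = 14414400. Avoid both = 471435600 − 67151700 − 130873600 + 14414400 = 287824700.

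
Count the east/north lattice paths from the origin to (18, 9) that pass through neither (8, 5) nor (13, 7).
Number of paths = 2338185

Inclusion–exclusion. Total paths: C(27, 18) = 4686825. Through P₁: C(13, 8)·C(14, 10) = 1288287. Through P₂: C(20, 13)·C(7, 5) = 1627920. Since P₁ is strictly southwest of P₂, a monotone path through both must visit P₁ then P₂; paths through both = C(13, 8)·C(7, 5)·C(7, 5) = 567567. Avoid both = 4686825 − 1288287 − 1627920 + 567567 = 2338185.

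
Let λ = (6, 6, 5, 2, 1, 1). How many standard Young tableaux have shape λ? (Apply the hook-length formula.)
# SYT of shape (6, 6, 5, 2, 1, 1) = 299984958

Hook-length formula: f^λ = n! / Π hook(c), product over all cells c of the Young diagram. For λ = (6, 6, 5, 2, 1, 1), n = 21 boxes. Hook lengths by row (left-to-right, top-to-bottom): [11, 8, 6, 5, 4, 2]; [10, 7, 5, 4, 3, 1]; [8, 5, 3, 2, 1]; [4, 1]; [2]; [1]. Product of hooks = 170311680000. So f^λ = 21! / 170311680000 = 51090942171709440000 / 170311680000 = 299984958.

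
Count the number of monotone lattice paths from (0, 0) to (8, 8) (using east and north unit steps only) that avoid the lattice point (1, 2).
Number of paths = 7722

Total paths from (0, 0) to (8, 8): C(16, 8) = 12870. Paths through (1, 2): (paths (0, 0) → (1, 2)) × (paths (1, 2) → (8, 8)) = C(3, 1) · C(13, 7) = 3 · 1716 = 5148. Avoidance count = 12870 − 5148 = 7722.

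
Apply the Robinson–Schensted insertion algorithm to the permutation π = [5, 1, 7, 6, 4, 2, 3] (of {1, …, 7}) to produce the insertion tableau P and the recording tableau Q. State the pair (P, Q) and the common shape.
P = [1, 2, 3] / [4, 6] / [5] / [7];  Q = [1, 3, 7] / [2, 4] / [5] / [6];  common shape = (3, 2, 1, 1)

Row-insert the values π_1, π_2, … into P one at a time, bumping the leftmost entry strictly greater than the inserted value down to the next row. The recording tableau Q records, in position (i, j), the step at which that cell was added to P.
  Insert 5 (step 1): P = [5];  Q = [1]
  Insert 1 (step 2): P = [1] / [5];  Q = [1] / [2]
  Insert 7 (step 3): P = [1, 7] / [5];  Q = [1, 3] / [2]
  Insert 6 (step 4): P = [1, 6] / [5, 7];  Q = [1, 3] / [2, 4]
  Insert 4 (step 5): P = [1, 4] / [5, 6] / [7];  Q = [1, 3] / [2, 4] / [5]
  Insert 2 (step 6): P = [1, 2] / [4, 6] / [5] / [7];  Q = [1, 3] / [2, 4] / [5] / [6]
  Insert 3 (step 7): P = [1, 2, 3] / [4, 6] / [5] / [7];  Q = [1, 3, 7] / [2, 4] / [5] / [6]
Final shape: (3, 2, 1, 1).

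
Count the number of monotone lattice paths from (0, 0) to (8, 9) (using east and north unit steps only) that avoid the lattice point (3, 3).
Number of paths = 15070

Total paths from (0, 0) to (8, 9): C(17, 8) = 24310. Paths through (3, 3): (paths (0, 0) → (3, 3)) × (paths (3, 3) → (8, 9)) = C(6, 3) · C(11, 5) = 20 · 462 = 9240. Avoidance count = 24310 − 9240 = 15070.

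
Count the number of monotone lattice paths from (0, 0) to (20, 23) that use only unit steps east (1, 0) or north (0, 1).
Number of paths = 960566918220

A monotone lattice path from (0, 0) to (20, 23) consists of 20 east steps and 23 north steps in some order, so it is determined by which 20 of the 43 steps are east. The count is C(43, 20) = 960566918220.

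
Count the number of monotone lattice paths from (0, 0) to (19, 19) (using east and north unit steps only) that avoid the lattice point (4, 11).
Number of paths = 34675985190

Total paths from (0, 0) to (19, 19): C(38, 19) = 35345263800. Paths through (4, 11): (paths (0, 0) → (4, 11)) × (paths (4, 11) → (19, 19)) = C(15, 4) · C(23, 15) = 1365 · 490314 = 669278610. Avoidance count = 35345263800 − 669278610 = 34675985190.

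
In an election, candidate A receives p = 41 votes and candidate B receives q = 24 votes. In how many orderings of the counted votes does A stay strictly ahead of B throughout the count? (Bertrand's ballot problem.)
Strict-lead orderings = 103927677877666440

Total orderings of the 65 votes with 41 for A: C(65, 41) = 397370533061665800. By the Bertrand ballot formula (Cycle Lemma / reflection principle), the number of orderings in which A is strictly ahead of B throughout is (p − q)/(p + q) · C(p + q, p) = (41 − 24)/(41 + 24) · 397370533061665800 = 103927677877666440.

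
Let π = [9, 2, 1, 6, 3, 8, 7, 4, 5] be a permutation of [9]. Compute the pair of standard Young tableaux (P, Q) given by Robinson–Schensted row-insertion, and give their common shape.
P = [1, 3, 4, 5] / [2, 6, 7] / [8] / [9];  Q = [1, 4, 6, 9] / [2, 5, 7] / [3] / [8];  common shape = (4, 3, 1, 1)

Row-insert the values π_1, π_2, … into P one at a time, bumping the leftmost entry strictly greater than the inserted value down to the next row. The recording tableau Q records, in position (i, j), the step at which that cell was added to P.
  Insert 9 (step 1): P = [9];  Q = [1]
  Insert 2 (step 2): P = [2] / [9];  Q = [1] / [2]
  Insert 1 (step 3): P = [1] / [2] / [9];  Q = [1] / [2] / [3]
  Insert 6 (step 4): P = [1, 6] / [2] / [9];  Q = [1, 4] / [2] / [3]
  Insert 3 (step 5): P = [1, 3] / [2, 6] / [9];  Q = [1, 4] / [2, 5] / [3]
  Insert 8 (step 6): P = [1, 3, 8] / [2, 6] / [9];  Q = [1, 4, 6] / [2, 5] / [3]
  Insert 7 (step 7): P = [1, 3, 7] / [2, 6, 8] / [9];  Q = [1, 4, 6] / [2, 5, 7] / [3]
  Insert 4 (step 8): P = [1, 3, 4] / [2, 6, 7] / [8] / [9];  Q = [1, 4, 6] / [2, 5, 7] / [3] / [8]
  Insert 5 (step 9): P = [1, 3, 4, 5] / [2, 6, 7] / [8] / [9];  Q = [1, 4, 6, 9] / [2, 5, 7] / [3] / [8]
Final shape: (4, 3, 1, 1).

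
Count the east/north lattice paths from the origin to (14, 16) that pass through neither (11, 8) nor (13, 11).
Number of paths = 122509701

Inclusion–exclusion. Total paths: C(30, 14) = 145422675. Through P₁: C(19, 11)·C(11, 3) = 12471030. Through P₂: C(24, 13)·C(6, 1) = 14976864. Since P₁ is strictly southwest of P₂, a monotone path through both must visit P₁ then P₂; paths through both = C(19, 11)·C(5, 2)·C(6, 1) = 4534920. Avoid both = 145422675 − 12471030 − 14976864 + 4534920 = 122509701.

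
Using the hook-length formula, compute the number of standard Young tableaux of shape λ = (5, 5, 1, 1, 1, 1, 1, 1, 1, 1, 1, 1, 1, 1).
# SYT of shape (5, 5, 1, 1, 1, 1, 1, 1, 1, 1, 1, 1, 1, 1) = 2662660

Hook-length formula: f^λ = n! / Π hook(c), product over all cells c of the Young diagram. For λ = (5, 5, 1, 1, 1, 1, 1, 1, 1, 1, 1, 1, 1, 1), n = 22 boxes. Hook lengths by row (left-to-right, top-to-bottom): [18, 5, 4, 3, 2]; [17, 4, 3, 2, 1]; [12]; [11]; [10]; [9]; [8]; [7]; [6]; [5]; [4]; [3]; [2]; [1]. Product of hooks = 422134530048000. So f^λ = 22! / 422134530048000 = 1124000727777607680000 / 422134530048000 = 2662660.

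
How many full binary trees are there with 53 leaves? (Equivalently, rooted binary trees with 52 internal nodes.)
C_52 = 29869166945772625950142417512

These full binary trees are counted by the Catalan number C_n = (1/(n + 1)) · C(2n, n). For n = 52: C_52 = (1/53) · C(104, 52) = 1583065848125949175357548128136/53 = 29869166945772625950142417512.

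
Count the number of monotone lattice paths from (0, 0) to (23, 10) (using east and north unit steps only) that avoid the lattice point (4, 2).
Number of paths = 59259915

Total paths from (0, 0) to (23, 10): C(33, 23) = 92561040. Paths through (4, 2): (paths (0, 0) → (4, 2)) × (paths (4, 2) → (23, 10)) = C(6, 4) · C(27, 19) = 15 · 2220075 = 33301125. Avoidance count = 92561040 − 33301125 = 59259915.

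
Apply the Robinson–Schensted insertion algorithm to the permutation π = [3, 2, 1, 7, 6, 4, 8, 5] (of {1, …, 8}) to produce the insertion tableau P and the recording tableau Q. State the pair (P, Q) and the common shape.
P = [1, 4, 5] / [2, 6, 8] / [3, 7];  Q = [1, 4, 7] / [2, 5, 8] / [3, 6];  common shape = (3, 3, 2)

Row-insert the values π_1, π_2, … into P one at a time, bumping the leftmost entry strictly greater than the inserted value down to the next row. The recording tableau Q records, in position (i, j), the step at which that cell was added to P.
  Insert 3 (step 1): P = [3];  Q = [1]
  Insert 2 (step 2): P = [2] / [3];  Q = [1] / [2]
  Insert 1 (step 3): P = [1] / [2] / [3];  Q = [1] / [2] / [3]
  Insert 7 (step 4): P = [1, 7] / [2] / [3];  Q = [1, 4] / [2] / [3]
  Insert 6 (step 5): P = [1, 6] / [2, 7] / [3];  Q = [1, 4] / [2, 5] / [3]
  Insert 4 (step 6): P = [1, 4] / [2, 6] / [3, 7];  Q = [1, 4] / [2, 5] / [3, 6]
  Insert 8 (step 7): P = [1, 4, 8] / [2, 6] / [3, 7];  Q = [1, 4, 7] / [2, 5] / [3, 6]
  Insert 5 (step 8): P = [1, 4, 5] / [2, 6, 8] / [3, 7];  Q = [1, 4, 7] / [2, 5, 8] / [3, 6]
Final shape: (3, 3, 2).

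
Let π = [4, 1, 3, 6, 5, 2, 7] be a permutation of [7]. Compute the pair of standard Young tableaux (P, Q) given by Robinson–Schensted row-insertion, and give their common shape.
P = [1, 2, 5, 7] / [3, 6] / [4];  Q = [1, 3, 4, 7] / [2, 5] / [6];  common shape = (4, 2, 1)

Row-insert the values π_1, π_2, … into P one at a time, bumping the leftmost entry strictly greater than the inserted value down to the next row. The recording tableau Q records, in position (i, j), the step at which that cell was added to P.
  Insert 4 (step 1): P = [4];  Q = [1]
  Insert 1 (step 2): P = [1] / [4];  Q = [1] / [2]
  Insert 3 (step 3): P = [1, 3] / [4];  Q = [1, 3] / [2]
  Insert 6 (step 4): P = [1, 3, 6] / [4];  Q = [1, 3, 4] / [2]
  Insert 5 (step 5): P = [1, 3, 5] / [4, 6];  Q = [1, 3, 4] / [2, 5]
  Insert 2 (step 6): P = [1, 2, 5] / [3, 6] / [4];  Q = [1, 3, 4] / [2, 5] / [6]
  Insert 7 (step 7): P = [1, 2, 5, 7] / [3, 6] / [4];  Q = [1, 3, 4, 7] / [2, 5] / [6]
Final shape: (4, 2, 1).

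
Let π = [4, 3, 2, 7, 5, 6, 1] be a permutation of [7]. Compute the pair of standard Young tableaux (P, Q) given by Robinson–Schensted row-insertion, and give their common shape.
P = [1, 5, 6] / [2, 7] / [3] / [4];  Q = [1, 4, 6] / [2, 5] / [3] / [7];  common shape = (3, 2, 1, 1)

Row-insert the values π_1, π_2, … into P one at a time, bumping the leftmost entry strictly greater than the inserted value down to the next row. The recording tableau Q records, in position (i, j), the step at which that cell was added to P.
  Insert 4 (step 1): P = [4];  Q = [1]
  Insert 3 (step 2): P = [3] / [4];  Q = [1] / [2]
  Insert 2 (step 3): P = [2] / [3] / [4];  Q = [1] / [2] / [3]
  Insert 7 (step 4): P = [2, 7] / [3] / [4];  Q = [1, 4] / [2] / [3]
  Insert 5 (step 5): P = [2, 5] / [3, 7] / [4];  Q = [1, 4] / [2, 5] / [3]
  Insert 6 (step 6): P = [2, 5, 6] / [3, 7] / [4];  Q = [1, 4, 6] / [2, 5] / [3]
  Insert 1 (step 7): P = [1, 5, 6] / [2, 7] / [3] / [4];  Q = [1, 4, 6] / [2, 5] / [3] / [7]
Final shape: (3, 2, 1, 1).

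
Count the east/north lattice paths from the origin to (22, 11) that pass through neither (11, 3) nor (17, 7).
Number of paths = 132047208

Inclusion–exclusion. Total paths: C(33, 22) = 193536720. Through P₁: C(14, 11)·C(19, 11) = 27511848. Through P₂: C(24, 17)·C(9, 5) = 43609104. Since P₁ is strictly southwest of P₂, a monotone path through both must visit P₁ then P₂; paths through both = C(14, 11)·C(10, 6)·C(9, 5) = 9631440. Avoid both = 193536720 − 27511848 − 43609104 + 9631440 = 132047208.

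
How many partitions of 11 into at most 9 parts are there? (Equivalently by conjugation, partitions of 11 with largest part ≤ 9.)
p(11, parts ≤ 9) = 54

Partitions of 11 with all parts ≤ 9: 9+2, 9+1+1, 8+3, 8+2+1, 8+1+1+1, 7+4, 7+3+1, 7+2+2, 7+2+1+1, 7+1+1+1+1, 6+5, 6+4+1, 6+3+2, 6+3+1+1, 6+2+2+1, 6+2+1+1+1, 6+1+1+1+1+1, 5+5+1, 5+4+2, 5+4+1+1, 5+3+3, 5+3+2+1, 5+3+1+1+1, 5+2+2+2, 5+2+2+1+1, 5+2+1+1+1+1, 5+1+1+1+1+1+1, 4+4+3, 4+4+2+1, 4+4+1+1+1, … (54 total). Count = 54.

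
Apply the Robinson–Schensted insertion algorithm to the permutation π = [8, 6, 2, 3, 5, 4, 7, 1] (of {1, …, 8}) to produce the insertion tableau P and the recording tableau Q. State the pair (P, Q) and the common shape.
P = [1, 3, 4, 7] / [2] / [5] / [6] / [8];  Q = [1, 4, 5, 7] / [2] / [3] / [6] / [8];  common shape = (4, 1, 1, 1, 1)

Row-insert the values π_1, π_2, … into P one at a time, bumping the leftmost entry strictly greater than the inserted value down to the next row. The recording tableau Q records, in position (i, j), the step at which that cell was added to P.
  Insert 8 (step 1): P = [8];  Q = [1]
  Insert 6 (step 2): P = [6] / [8];  Q = [1] / [2]
  Insert 2 (step 3): P = [2] / [6] / [8];  Q = [1] / [2] / [3]
  Insert 3 (step 4): P = [2, 3] / [6] / [8];  Q = [1, 4] / [2] / [3]
  Insert 5 (step 5): P = [2, 3, 5] / [6] / [8];  Q = [1, 4, 5] / [2] / [3]
  Insert 4 (step 6): P = [2, 3, 4] / [5] / [6] / [8];  Q = [1, 4, 5] / [2] / [3] / [6]
  Insert 7 (step 7): P = [2, 3, 4, 7] / [5] / [6] / [8];  Q = [1, 4, 5, 7] / [2] / [3] / [6]
  Insert 1 (step 8): P = [1, 3, 4, 7] / [2] / [5] / [6] / [8];  Q = [1, 4, 5, 7] / [2] / [3] / [6] / [8]
Final shape: (4, 1, 1, 1, 1).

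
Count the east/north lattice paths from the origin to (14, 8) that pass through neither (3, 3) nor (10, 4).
Number of paths = 173540

Inclusion–exclusion. Total paths: C(22, 14) = 319770. Through P₁: C(6, 3)·C(16, 11) = 87360. Through P₂: C(14, 10)·C(8, 4) = 70070. Since P₁ is strictly southwest of P₂, a monotone path through both must visit P₁ then P₂; paths through both = C(6, 3)·C(8, 7)·C(8, 4) = 11200. Avoid both = 319770 − 87360 − 70070 + 11200 = 173540.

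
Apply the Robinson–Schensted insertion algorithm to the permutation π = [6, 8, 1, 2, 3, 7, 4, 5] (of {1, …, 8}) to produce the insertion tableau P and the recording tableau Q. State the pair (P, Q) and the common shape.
P = [1, 2, 3, 4, 5] / [6, 7] / [8];  Q = [1, 2, 5, 6, 8] / [3, 4] / [7];  common shape = (5, 2, 1)

Row-insert the values π_1, π_2, … into P one at a time, bumping the leftmost entry strictly greater than the inserted value down to the next row. The recording tableau Q records, in position (i, j), the step at which that cell was added to P.
  Insert 6 (step 1): P = [6];  Q = [1]
  Insert 8 (step 2): P = [6, 8];  Q = [1, 2]
  Insert 1 (step 3): P = [1, 8] / [6];  Q = [1, 2] / [3]
  Insert 2 (step 4): P = [1, 2] / [6, 8];  Q = [1, 2] / [3, 4]
  Insert 3 (step 5): P = [1, 2, 3] / [6, 8];  Q = [1, 2, 5] / [3, 4]
  Insert 7 (step 6): P = [1, 2, 3, 7] / [6, 8];  Q = [1, 2, 5, 6] / [3, 4]
  Insert 4 (step 7): P = [1, 2, 3, 4] / [6, 7] / [8];  Q = [1, 2, 5, 6] / [3, 4] / [7]
  Insert 5 (step 8): P = [1, 2, 3, 4, 5] / [6, 7] / [8];  Q = [1, 2, 5, 6, 8] / [3, 4] / [7]
Final shape: (5, 2, 1).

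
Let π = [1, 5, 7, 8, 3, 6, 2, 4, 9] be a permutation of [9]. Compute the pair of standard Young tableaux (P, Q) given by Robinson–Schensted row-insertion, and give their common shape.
P = [1, 2, 4, 8, 9] / [3, 6] / [5, 7];  Q = [1, 2, 3, 4, 9] / [5, 6] / [7, 8];  common shape = (5, 2, 2)

Row-insert the values π_1, π_2, … into P one at a time, bumping the leftmost entry strictly greater than the inserted value down to the next row. The recording tableau Q records, in position (i, j), the step at which that cell was added to P.
  Insert 1 (step 1): P = [1];  Q = [1]
  Insert 5 (step 2): P = [1, 5];  Q = [1, 2]
  Insert 7 (step 3): P = [1, 5, 7];  Q = [1, 2, 3]
  Insert 8 (step 4): P = [1, 5, 7, 8];  Q = [1, 2, 3, 4]
  Insert 3 (step 5): P = [1, 3, 7, 8] / [5];  Q = [1, 2, 3, 4] / [5]
  Insert 6 (step 6): P = [1, 3, 6, 8] / [5, 7];  Q = [1, 2, 3, 4] / [5, 6]
  Insert 2 (step 7): P = [1, 2, 6, 8] / [3, 7] / [5];  Q = [1, 2, 3, 4] / [5, 6] / [7]
  Insert 4 (step 8): P = [1, 2, 4, 8] / [3, 6] / [5, 7];  Q = [1, 2, 3, 4] / [5, 6] / [7, 8]
  Insert 9 (step 9): P = [1, 2, 4, 8, 9] / [3, 6] / [5, 7];  Q = [1, 2, 3, 4, 9] / [5, 6] / [7, 8]
Final shape: (5, 2, 2).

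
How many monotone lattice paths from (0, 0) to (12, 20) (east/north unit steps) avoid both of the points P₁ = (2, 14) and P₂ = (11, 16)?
Number of paths = 159675405

Inclusion–exclusion. Total paths: C(32, 12) = 225792840. Through P₁: C(16, 2)·C(16, 10) = 960960. Through P₂: C(27, 11)·C(5, 1) = 65189475. Since P₁ is strictly southwest of P₂, a monotone path through both must visit P₁ then P₂; paths through both = C(16, 2)·C(11, 9)·C(5, 1) = 33000. Avoid both = 225792840 − 960960 − 65189475 + 33000 = 159675405.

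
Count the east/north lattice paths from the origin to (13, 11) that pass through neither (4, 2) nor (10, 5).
Number of paths = 1620432

Inclusion–exclusion. Total paths: C(24, 13) = 2496144. Through P₁: C(6, 4)·C(18, 9) = 729300. Through P₂: C(15, 10)·C(9, 3) = 252252. Since P₁ is strictly southwest of P₂, a monotone path through both must visit P₁ then P₂; paths through both = C(6, 4)·C(9, 6)·C(9, 3) = 105840. Avoid both = 2496144 − 729300 − 252252 + 105840 = 1620432.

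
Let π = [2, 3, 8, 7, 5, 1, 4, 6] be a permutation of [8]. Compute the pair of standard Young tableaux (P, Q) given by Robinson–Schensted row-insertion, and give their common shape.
P = [1, 3, 4, 6] / [2, 5] / [7] / [8];  Q = [1, 2, 3, 8] / [4, 7] / [5] / [6];  common shape = (4, 2, 1, 1)

Row-insert the values π_1, π_2, … into P one at a time, bumping the leftmost entry strictly greater than the inserted value down to the next row. The recording tableau Q records, in position (i, j), the step at which that cell was added to P.
  Insert 2 (step 1): P = [2];  Q = [1]
  Insert 3 (step 2): P = [2, 3];  Q = [1, 2]
  Insert 8 (step 3): P = [2, 3, 8];  Q = [1, 2, 3]
  Insert 7 (step 4): P = [2, 3, 7] / [8];  Q = [1, 2, 3] / [4]
  Insert 5 (step 5): P = [2, 3, 5] / [7] / [8];  Q = [1, 2, 3] / [4] / [5]
  Insert 1 (step 6): P = [1, 3, 5] / [2] / [7] / [8];  Q = [1, 2, 3] / [4] / [5] / [6]
  Insert 4 (step 7): P = [1, 3, 4] / [2, 5] / [7] / [8];  Q = [1, 2, 3] / [4, 7] / [5] / [6]
  Insert 6 (step 8): P = [1, 3, 4, 6] / [2, 5] / [7] / [8];  Q = [1, 2, 3, 8] / [4, 7] / [5] / [6]
Final shape: (4, 2, 1, 1).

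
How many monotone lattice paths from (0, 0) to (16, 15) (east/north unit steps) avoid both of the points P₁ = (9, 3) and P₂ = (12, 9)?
Number of paths = 231610335

Inclusion–exclusion. Total paths: C(31, 16) = 300540195. Through P₁: C(12, 9)·C(19, 7) = 11085360. Through P₂: C(21, 12)·C(10, 4) = 61725300. Since P₁ is strictly southwest of P₂, a monotone path through both must visit P₁ then P₂; paths through both = C(12, 9)·C(9, 3)·C(10, 4) = 3880800. Avoid both = 300540195 − 11085360 − 61725300 + 3880800 = 231610335.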